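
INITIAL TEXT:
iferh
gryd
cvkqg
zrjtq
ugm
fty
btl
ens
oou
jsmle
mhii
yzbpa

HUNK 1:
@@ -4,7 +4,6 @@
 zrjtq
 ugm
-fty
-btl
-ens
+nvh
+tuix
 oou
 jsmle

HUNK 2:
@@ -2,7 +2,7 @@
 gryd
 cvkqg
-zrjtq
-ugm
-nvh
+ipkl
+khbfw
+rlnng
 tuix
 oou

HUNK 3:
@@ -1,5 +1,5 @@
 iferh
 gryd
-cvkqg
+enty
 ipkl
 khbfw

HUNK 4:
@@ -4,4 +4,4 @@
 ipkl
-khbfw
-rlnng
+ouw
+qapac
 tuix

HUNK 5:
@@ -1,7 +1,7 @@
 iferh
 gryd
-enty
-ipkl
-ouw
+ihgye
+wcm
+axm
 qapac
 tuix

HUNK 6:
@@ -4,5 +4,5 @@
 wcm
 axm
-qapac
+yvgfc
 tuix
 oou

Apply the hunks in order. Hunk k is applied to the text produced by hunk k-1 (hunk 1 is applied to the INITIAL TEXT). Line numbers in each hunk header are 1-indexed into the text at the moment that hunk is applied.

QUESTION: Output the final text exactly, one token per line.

Hunk 1: at line 4 remove [fty,btl,ens] add [nvh,tuix] -> 11 lines: iferh gryd cvkqg zrjtq ugm nvh tuix oou jsmle mhii yzbpa
Hunk 2: at line 2 remove [zrjtq,ugm,nvh] add [ipkl,khbfw,rlnng] -> 11 lines: iferh gryd cvkqg ipkl khbfw rlnng tuix oou jsmle mhii yzbpa
Hunk 3: at line 1 remove [cvkqg] add [enty] -> 11 lines: iferh gryd enty ipkl khbfw rlnng tuix oou jsmle mhii yzbpa
Hunk 4: at line 4 remove [khbfw,rlnng] add [ouw,qapac] -> 11 lines: iferh gryd enty ipkl ouw qapac tuix oou jsmle mhii yzbpa
Hunk 5: at line 1 remove [enty,ipkl,ouw] add [ihgye,wcm,axm] -> 11 lines: iferh gryd ihgye wcm axm qapac tuix oou jsmle mhii yzbpa
Hunk 6: at line 4 remove [qapac] add [yvgfc] -> 11 lines: iferh gryd ihgye wcm axm yvgfc tuix oou jsmle mhii yzbpa

Answer: iferh
gryd
ihgye
wcm
axm
yvgfc
tuix
oou
jsmle
mhii
yzbpa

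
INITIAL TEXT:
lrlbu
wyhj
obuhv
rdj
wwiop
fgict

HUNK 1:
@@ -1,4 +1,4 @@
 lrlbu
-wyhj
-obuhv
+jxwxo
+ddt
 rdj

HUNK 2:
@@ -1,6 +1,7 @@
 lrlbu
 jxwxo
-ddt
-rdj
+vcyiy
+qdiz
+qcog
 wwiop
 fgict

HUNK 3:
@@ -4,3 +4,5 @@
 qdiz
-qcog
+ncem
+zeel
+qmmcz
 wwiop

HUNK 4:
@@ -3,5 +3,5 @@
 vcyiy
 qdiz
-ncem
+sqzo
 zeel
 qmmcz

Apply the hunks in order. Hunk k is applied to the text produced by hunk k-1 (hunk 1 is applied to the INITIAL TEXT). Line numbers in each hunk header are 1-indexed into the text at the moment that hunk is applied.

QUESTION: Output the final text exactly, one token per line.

Hunk 1: at line 1 remove [wyhj,obuhv] add [jxwxo,ddt] -> 6 lines: lrlbu jxwxo ddt rdj wwiop fgict
Hunk 2: at line 1 remove [ddt,rdj] add [vcyiy,qdiz,qcog] -> 7 lines: lrlbu jxwxo vcyiy qdiz qcog wwiop fgict
Hunk 3: at line 4 remove [qcog] add [ncem,zeel,qmmcz] -> 9 lines: lrlbu jxwxo vcyiy qdiz ncem zeel qmmcz wwiop fgict
Hunk 4: at line 3 remove [ncem] add [sqzo] -> 9 lines: lrlbu jxwxo vcyiy qdiz sqzo zeel qmmcz wwiop fgict

Answer: lrlbu
jxwxo
vcyiy
qdiz
sqzo
zeel
qmmcz
wwiop
fgict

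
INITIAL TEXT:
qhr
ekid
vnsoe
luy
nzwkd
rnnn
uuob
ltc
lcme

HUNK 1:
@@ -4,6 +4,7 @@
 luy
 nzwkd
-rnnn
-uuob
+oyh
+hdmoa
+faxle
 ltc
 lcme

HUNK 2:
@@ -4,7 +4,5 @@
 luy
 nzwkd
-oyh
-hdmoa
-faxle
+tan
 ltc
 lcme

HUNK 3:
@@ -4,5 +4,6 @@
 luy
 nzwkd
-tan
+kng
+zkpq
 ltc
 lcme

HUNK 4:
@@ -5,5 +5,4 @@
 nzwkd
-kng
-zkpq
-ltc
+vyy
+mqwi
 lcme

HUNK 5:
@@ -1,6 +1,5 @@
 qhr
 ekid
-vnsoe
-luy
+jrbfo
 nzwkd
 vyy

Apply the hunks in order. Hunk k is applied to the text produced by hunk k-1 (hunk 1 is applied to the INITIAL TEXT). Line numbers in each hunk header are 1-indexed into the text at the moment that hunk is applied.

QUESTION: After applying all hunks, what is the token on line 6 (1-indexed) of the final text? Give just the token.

Answer: mqwi

Derivation:
Hunk 1: at line 4 remove [rnnn,uuob] add [oyh,hdmoa,faxle] -> 10 lines: qhr ekid vnsoe luy nzwkd oyh hdmoa faxle ltc lcme
Hunk 2: at line 4 remove [oyh,hdmoa,faxle] add [tan] -> 8 lines: qhr ekid vnsoe luy nzwkd tan ltc lcme
Hunk 3: at line 4 remove [tan] add [kng,zkpq] -> 9 lines: qhr ekid vnsoe luy nzwkd kng zkpq ltc lcme
Hunk 4: at line 5 remove [kng,zkpq,ltc] add [vyy,mqwi] -> 8 lines: qhr ekid vnsoe luy nzwkd vyy mqwi lcme
Hunk 5: at line 1 remove [vnsoe,luy] add [jrbfo] -> 7 lines: qhr ekid jrbfo nzwkd vyy mqwi lcme
Final line 6: mqwi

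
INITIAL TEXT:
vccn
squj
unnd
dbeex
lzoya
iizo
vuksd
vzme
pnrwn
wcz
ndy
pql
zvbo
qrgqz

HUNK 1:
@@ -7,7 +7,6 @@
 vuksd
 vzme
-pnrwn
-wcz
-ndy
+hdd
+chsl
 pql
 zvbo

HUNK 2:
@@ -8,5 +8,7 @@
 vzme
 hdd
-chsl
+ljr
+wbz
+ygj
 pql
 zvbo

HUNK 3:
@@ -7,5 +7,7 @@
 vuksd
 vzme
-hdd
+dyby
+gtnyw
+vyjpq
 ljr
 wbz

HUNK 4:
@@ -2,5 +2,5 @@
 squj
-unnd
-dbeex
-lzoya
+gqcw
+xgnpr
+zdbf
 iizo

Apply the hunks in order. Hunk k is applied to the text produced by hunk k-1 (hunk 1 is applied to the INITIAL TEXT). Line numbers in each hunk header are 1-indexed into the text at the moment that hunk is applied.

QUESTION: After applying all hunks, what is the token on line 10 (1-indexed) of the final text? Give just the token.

Hunk 1: at line 7 remove [pnrwn,wcz,ndy] add [hdd,chsl] -> 13 lines: vccn squj unnd dbeex lzoya iizo vuksd vzme hdd chsl pql zvbo qrgqz
Hunk 2: at line 8 remove [chsl] add [ljr,wbz,ygj] -> 15 lines: vccn squj unnd dbeex lzoya iizo vuksd vzme hdd ljr wbz ygj pql zvbo qrgqz
Hunk 3: at line 7 remove [hdd] add [dyby,gtnyw,vyjpq] -> 17 lines: vccn squj unnd dbeex lzoya iizo vuksd vzme dyby gtnyw vyjpq ljr wbz ygj pql zvbo qrgqz
Hunk 4: at line 2 remove [unnd,dbeex,lzoya] add [gqcw,xgnpr,zdbf] -> 17 lines: vccn squj gqcw xgnpr zdbf iizo vuksd vzme dyby gtnyw vyjpq ljr wbz ygj pql zvbo qrgqz
Final line 10: gtnyw

Answer: gtnyw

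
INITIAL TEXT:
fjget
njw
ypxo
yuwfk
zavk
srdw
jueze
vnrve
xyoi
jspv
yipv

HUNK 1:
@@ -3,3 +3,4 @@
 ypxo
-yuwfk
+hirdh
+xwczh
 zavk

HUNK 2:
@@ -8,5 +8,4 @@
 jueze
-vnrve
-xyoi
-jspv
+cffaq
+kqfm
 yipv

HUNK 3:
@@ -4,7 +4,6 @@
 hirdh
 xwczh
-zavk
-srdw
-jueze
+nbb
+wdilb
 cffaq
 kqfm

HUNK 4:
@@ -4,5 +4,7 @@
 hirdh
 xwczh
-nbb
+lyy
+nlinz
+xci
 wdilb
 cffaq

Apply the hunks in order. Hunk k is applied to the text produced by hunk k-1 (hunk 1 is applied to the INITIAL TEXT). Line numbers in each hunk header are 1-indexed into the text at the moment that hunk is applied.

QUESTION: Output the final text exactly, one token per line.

Hunk 1: at line 3 remove [yuwfk] add [hirdh,xwczh] -> 12 lines: fjget njw ypxo hirdh xwczh zavk srdw jueze vnrve xyoi jspv yipv
Hunk 2: at line 8 remove [vnrve,xyoi,jspv] add [cffaq,kqfm] -> 11 lines: fjget njw ypxo hirdh xwczh zavk srdw jueze cffaq kqfm yipv
Hunk 3: at line 4 remove [zavk,srdw,jueze] add [nbb,wdilb] -> 10 lines: fjget njw ypxo hirdh xwczh nbb wdilb cffaq kqfm yipv
Hunk 4: at line 4 remove [nbb] add [lyy,nlinz,xci] -> 12 lines: fjget njw ypxo hirdh xwczh lyy nlinz xci wdilb cffaq kqfm yipv

Answer: fjget
njw
ypxo
hirdh
xwczh
lyy
nlinz
xci
wdilb
cffaq
kqfm
yipv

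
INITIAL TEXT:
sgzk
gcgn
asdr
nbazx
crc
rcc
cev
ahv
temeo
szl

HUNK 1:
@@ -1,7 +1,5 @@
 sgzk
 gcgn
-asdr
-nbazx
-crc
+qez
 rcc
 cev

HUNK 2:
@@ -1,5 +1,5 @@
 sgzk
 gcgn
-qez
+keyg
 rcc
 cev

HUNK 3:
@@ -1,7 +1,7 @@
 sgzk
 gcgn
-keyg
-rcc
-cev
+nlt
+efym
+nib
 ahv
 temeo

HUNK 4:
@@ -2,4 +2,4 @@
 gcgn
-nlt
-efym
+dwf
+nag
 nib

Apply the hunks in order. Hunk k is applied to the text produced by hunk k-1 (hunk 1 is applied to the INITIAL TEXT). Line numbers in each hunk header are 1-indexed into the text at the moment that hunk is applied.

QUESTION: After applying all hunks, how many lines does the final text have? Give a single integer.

Answer: 8

Derivation:
Hunk 1: at line 1 remove [asdr,nbazx,crc] add [qez] -> 8 lines: sgzk gcgn qez rcc cev ahv temeo szl
Hunk 2: at line 1 remove [qez] add [keyg] -> 8 lines: sgzk gcgn keyg rcc cev ahv temeo szl
Hunk 3: at line 1 remove [keyg,rcc,cev] add [nlt,efym,nib] -> 8 lines: sgzk gcgn nlt efym nib ahv temeo szl
Hunk 4: at line 2 remove [nlt,efym] add [dwf,nag] -> 8 lines: sgzk gcgn dwf nag nib ahv temeo szl
Final line count: 8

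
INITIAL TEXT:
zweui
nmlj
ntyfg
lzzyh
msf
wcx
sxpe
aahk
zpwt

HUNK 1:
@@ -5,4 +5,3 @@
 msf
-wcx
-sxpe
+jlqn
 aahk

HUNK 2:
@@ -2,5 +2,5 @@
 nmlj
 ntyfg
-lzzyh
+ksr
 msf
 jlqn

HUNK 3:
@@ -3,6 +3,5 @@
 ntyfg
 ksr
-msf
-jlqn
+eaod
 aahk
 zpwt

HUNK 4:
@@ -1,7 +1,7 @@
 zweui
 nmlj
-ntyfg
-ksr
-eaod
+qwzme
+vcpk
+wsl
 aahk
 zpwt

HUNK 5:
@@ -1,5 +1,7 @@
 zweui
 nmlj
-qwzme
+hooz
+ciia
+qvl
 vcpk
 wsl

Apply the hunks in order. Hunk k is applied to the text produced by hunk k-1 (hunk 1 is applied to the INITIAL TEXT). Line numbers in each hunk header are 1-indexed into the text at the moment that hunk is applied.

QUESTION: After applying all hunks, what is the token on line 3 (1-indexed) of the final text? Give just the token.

Hunk 1: at line 5 remove [wcx,sxpe] add [jlqn] -> 8 lines: zweui nmlj ntyfg lzzyh msf jlqn aahk zpwt
Hunk 2: at line 2 remove [lzzyh] add [ksr] -> 8 lines: zweui nmlj ntyfg ksr msf jlqn aahk zpwt
Hunk 3: at line 3 remove [msf,jlqn] add [eaod] -> 7 lines: zweui nmlj ntyfg ksr eaod aahk zpwt
Hunk 4: at line 1 remove [ntyfg,ksr,eaod] add [qwzme,vcpk,wsl] -> 7 lines: zweui nmlj qwzme vcpk wsl aahk zpwt
Hunk 5: at line 1 remove [qwzme] add [hooz,ciia,qvl] -> 9 lines: zweui nmlj hooz ciia qvl vcpk wsl aahk zpwt
Final line 3: hooz

Answer: hooz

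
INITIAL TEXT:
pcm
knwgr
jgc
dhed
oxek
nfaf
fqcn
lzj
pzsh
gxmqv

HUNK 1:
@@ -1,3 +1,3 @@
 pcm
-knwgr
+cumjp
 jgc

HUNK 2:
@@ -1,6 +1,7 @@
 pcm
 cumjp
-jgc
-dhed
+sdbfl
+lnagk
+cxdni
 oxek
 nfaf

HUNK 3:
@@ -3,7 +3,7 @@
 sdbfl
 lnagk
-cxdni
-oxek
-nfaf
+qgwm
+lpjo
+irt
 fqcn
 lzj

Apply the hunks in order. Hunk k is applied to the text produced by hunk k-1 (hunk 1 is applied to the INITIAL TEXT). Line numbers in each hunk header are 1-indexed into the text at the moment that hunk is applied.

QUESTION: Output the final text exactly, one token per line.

Answer: pcm
cumjp
sdbfl
lnagk
qgwm
lpjo
irt
fqcn
lzj
pzsh
gxmqv

Derivation:
Hunk 1: at line 1 remove [knwgr] add [cumjp] -> 10 lines: pcm cumjp jgc dhed oxek nfaf fqcn lzj pzsh gxmqv
Hunk 2: at line 1 remove [jgc,dhed] add [sdbfl,lnagk,cxdni] -> 11 lines: pcm cumjp sdbfl lnagk cxdni oxek nfaf fqcn lzj pzsh gxmqv
Hunk 3: at line 3 remove [cxdni,oxek,nfaf] add [qgwm,lpjo,irt] -> 11 lines: pcm cumjp sdbfl lnagk qgwm lpjo irt fqcn lzj pzsh gxmqv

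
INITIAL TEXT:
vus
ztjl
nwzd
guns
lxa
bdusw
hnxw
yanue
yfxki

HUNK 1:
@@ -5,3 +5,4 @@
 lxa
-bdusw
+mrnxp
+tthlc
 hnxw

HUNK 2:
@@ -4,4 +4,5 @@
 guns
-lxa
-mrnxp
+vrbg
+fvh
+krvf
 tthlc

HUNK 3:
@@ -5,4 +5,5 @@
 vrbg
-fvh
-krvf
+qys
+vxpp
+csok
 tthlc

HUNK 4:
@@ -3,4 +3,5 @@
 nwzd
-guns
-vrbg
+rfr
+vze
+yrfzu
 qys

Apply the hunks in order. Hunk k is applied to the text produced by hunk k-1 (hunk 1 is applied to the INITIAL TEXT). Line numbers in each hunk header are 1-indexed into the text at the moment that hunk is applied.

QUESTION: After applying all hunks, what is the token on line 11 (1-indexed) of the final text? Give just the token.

Answer: hnxw

Derivation:
Hunk 1: at line 5 remove [bdusw] add [mrnxp,tthlc] -> 10 lines: vus ztjl nwzd guns lxa mrnxp tthlc hnxw yanue yfxki
Hunk 2: at line 4 remove [lxa,mrnxp] add [vrbg,fvh,krvf] -> 11 lines: vus ztjl nwzd guns vrbg fvh krvf tthlc hnxw yanue yfxki
Hunk 3: at line 5 remove [fvh,krvf] add [qys,vxpp,csok] -> 12 lines: vus ztjl nwzd guns vrbg qys vxpp csok tthlc hnxw yanue yfxki
Hunk 4: at line 3 remove [guns,vrbg] add [rfr,vze,yrfzu] -> 13 lines: vus ztjl nwzd rfr vze yrfzu qys vxpp csok tthlc hnxw yanue yfxki
Final line 11: hnxw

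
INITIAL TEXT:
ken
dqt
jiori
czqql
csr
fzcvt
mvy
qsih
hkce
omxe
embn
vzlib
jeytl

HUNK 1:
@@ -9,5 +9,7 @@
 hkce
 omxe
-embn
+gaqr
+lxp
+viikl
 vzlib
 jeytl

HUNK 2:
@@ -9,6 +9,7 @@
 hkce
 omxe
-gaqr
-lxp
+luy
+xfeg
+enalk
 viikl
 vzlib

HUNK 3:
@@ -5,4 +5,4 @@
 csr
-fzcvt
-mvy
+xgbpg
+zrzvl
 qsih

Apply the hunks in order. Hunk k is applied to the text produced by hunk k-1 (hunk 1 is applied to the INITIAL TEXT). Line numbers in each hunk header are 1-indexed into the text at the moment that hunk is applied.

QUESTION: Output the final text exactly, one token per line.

Answer: ken
dqt
jiori
czqql
csr
xgbpg
zrzvl
qsih
hkce
omxe
luy
xfeg
enalk
viikl
vzlib
jeytl

Derivation:
Hunk 1: at line 9 remove [embn] add [gaqr,lxp,viikl] -> 15 lines: ken dqt jiori czqql csr fzcvt mvy qsih hkce omxe gaqr lxp viikl vzlib jeytl
Hunk 2: at line 9 remove [gaqr,lxp] add [luy,xfeg,enalk] -> 16 lines: ken dqt jiori czqql csr fzcvt mvy qsih hkce omxe luy xfeg enalk viikl vzlib jeytl
Hunk 3: at line 5 remove [fzcvt,mvy] add [xgbpg,zrzvl] -> 16 lines: ken dqt jiori czqql csr xgbpg zrzvl qsih hkce omxe luy xfeg enalk viikl vzlib jeytl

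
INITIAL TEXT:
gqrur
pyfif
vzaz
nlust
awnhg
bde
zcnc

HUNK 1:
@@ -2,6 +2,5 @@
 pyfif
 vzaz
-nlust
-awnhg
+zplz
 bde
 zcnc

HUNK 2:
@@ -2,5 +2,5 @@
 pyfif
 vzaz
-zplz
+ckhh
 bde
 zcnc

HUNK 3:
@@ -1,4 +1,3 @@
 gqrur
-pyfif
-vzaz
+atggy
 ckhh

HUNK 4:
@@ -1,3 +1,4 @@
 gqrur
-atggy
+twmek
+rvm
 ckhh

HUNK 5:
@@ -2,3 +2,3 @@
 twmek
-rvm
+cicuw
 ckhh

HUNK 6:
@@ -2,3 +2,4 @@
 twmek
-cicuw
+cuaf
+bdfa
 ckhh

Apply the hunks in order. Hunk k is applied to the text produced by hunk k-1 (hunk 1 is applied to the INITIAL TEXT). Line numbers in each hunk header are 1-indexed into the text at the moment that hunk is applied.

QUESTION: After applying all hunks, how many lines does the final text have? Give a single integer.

Hunk 1: at line 2 remove [nlust,awnhg] add [zplz] -> 6 lines: gqrur pyfif vzaz zplz bde zcnc
Hunk 2: at line 2 remove [zplz] add [ckhh] -> 6 lines: gqrur pyfif vzaz ckhh bde zcnc
Hunk 3: at line 1 remove [pyfif,vzaz] add [atggy] -> 5 lines: gqrur atggy ckhh bde zcnc
Hunk 4: at line 1 remove [atggy] add [twmek,rvm] -> 6 lines: gqrur twmek rvm ckhh bde zcnc
Hunk 5: at line 2 remove [rvm] add [cicuw] -> 6 lines: gqrur twmek cicuw ckhh bde zcnc
Hunk 6: at line 2 remove [cicuw] add [cuaf,bdfa] -> 7 lines: gqrur twmek cuaf bdfa ckhh bde zcnc
Final line count: 7

Answer: 7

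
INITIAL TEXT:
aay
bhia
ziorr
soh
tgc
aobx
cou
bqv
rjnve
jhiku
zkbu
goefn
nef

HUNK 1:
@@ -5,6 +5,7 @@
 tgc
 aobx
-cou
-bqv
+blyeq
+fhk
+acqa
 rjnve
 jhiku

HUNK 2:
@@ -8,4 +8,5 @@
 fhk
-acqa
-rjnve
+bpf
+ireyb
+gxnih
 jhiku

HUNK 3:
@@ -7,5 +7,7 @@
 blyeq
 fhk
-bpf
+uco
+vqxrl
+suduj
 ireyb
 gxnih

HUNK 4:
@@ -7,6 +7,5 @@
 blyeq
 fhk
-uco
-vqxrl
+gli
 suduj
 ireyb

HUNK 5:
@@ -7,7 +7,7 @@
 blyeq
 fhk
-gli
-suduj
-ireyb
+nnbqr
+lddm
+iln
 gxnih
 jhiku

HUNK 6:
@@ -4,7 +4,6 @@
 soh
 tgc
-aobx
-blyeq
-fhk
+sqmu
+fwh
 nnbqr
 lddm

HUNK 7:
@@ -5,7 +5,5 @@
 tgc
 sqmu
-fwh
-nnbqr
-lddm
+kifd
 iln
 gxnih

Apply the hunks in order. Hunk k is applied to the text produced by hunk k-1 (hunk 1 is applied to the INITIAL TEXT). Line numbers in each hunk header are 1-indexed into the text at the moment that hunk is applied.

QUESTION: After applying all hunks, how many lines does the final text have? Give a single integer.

Answer: 13

Derivation:
Hunk 1: at line 5 remove [cou,bqv] add [blyeq,fhk,acqa] -> 14 lines: aay bhia ziorr soh tgc aobx blyeq fhk acqa rjnve jhiku zkbu goefn nef
Hunk 2: at line 8 remove [acqa,rjnve] add [bpf,ireyb,gxnih] -> 15 lines: aay bhia ziorr soh tgc aobx blyeq fhk bpf ireyb gxnih jhiku zkbu goefn nef
Hunk 3: at line 7 remove [bpf] add [uco,vqxrl,suduj] -> 17 lines: aay bhia ziorr soh tgc aobx blyeq fhk uco vqxrl suduj ireyb gxnih jhiku zkbu goefn nef
Hunk 4: at line 7 remove [uco,vqxrl] add [gli] -> 16 lines: aay bhia ziorr soh tgc aobx blyeq fhk gli suduj ireyb gxnih jhiku zkbu goefn nef
Hunk 5: at line 7 remove [gli,suduj,ireyb] add [nnbqr,lddm,iln] -> 16 lines: aay bhia ziorr soh tgc aobx blyeq fhk nnbqr lddm iln gxnih jhiku zkbu goefn nef
Hunk 6: at line 4 remove [aobx,blyeq,fhk] add [sqmu,fwh] -> 15 lines: aay bhia ziorr soh tgc sqmu fwh nnbqr lddm iln gxnih jhiku zkbu goefn nef
Hunk 7: at line 5 remove [fwh,nnbqr,lddm] add [kifd] -> 13 lines: aay bhia ziorr soh tgc sqmu kifd iln gxnih jhiku zkbu goefn nef
Final line count: 13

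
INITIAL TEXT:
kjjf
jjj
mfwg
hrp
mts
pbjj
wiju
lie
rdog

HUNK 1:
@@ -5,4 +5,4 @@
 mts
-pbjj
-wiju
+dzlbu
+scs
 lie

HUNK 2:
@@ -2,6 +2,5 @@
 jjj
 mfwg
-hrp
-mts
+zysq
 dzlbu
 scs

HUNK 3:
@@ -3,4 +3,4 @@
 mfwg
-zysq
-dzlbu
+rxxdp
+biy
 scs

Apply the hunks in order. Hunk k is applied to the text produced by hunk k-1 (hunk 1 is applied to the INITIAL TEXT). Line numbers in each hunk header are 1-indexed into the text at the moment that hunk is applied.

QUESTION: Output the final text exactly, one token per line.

Answer: kjjf
jjj
mfwg
rxxdp
biy
scs
lie
rdog

Derivation:
Hunk 1: at line 5 remove [pbjj,wiju] add [dzlbu,scs] -> 9 lines: kjjf jjj mfwg hrp mts dzlbu scs lie rdog
Hunk 2: at line 2 remove [hrp,mts] add [zysq] -> 8 lines: kjjf jjj mfwg zysq dzlbu scs lie rdog
Hunk 3: at line 3 remove [zysq,dzlbu] add [rxxdp,biy] -> 8 lines: kjjf jjj mfwg rxxdp biy scs lie rdog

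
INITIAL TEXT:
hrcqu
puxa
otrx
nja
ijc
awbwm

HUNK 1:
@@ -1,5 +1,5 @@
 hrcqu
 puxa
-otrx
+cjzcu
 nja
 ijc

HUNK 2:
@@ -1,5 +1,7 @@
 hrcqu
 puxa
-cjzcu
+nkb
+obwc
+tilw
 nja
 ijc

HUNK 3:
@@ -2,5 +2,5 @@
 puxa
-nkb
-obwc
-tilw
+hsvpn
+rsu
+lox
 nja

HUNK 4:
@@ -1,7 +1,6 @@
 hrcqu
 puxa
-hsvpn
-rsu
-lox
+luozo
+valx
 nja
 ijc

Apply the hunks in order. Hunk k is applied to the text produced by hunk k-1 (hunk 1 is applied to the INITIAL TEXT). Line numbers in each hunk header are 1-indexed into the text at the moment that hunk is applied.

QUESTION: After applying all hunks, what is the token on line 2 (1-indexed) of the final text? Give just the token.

Answer: puxa

Derivation:
Hunk 1: at line 1 remove [otrx] add [cjzcu] -> 6 lines: hrcqu puxa cjzcu nja ijc awbwm
Hunk 2: at line 1 remove [cjzcu] add [nkb,obwc,tilw] -> 8 lines: hrcqu puxa nkb obwc tilw nja ijc awbwm
Hunk 3: at line 2 remove [nkb,obwc,tilw] add [hsvpn,rsu,lox] -> 8 lines: hrcqu puxa hsvpn rsu lox nja ijc awbwm
Hunk 4: at line 1 remove [hsvpn,rsu,lox] add [luozo,valx] -> 7 lines: hrcqu puxa luozo valx nja ijc awbwm
Final line 2: puxa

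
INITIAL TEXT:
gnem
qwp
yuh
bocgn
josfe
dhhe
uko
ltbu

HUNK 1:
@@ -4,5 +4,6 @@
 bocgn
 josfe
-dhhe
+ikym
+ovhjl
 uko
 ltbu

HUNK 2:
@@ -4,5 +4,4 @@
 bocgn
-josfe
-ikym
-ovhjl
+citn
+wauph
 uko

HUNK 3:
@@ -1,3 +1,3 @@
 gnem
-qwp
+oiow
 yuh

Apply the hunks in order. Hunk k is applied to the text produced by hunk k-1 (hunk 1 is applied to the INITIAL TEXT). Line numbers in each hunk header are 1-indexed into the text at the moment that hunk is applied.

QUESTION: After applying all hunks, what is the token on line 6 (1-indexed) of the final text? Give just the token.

Answer: wauph

Derivation:
Hunk 1: at line 4 remove [dhhe] add [ikym,ovhjl] -> 9 lines: gnem qwp yuh bocgn josfe ikym ovhjl uko ltbu
Hunk 2: at line 4 remove [josfe,ikym,ovhjl] add [citn,wauph] -> 8 lines: gnem qwp yuh bocgn citn wauph uko ltbu
Hunk 3: at line 1 remove [qwp] add [oiow] -> 8 lines: gnem oiow yuh bocgn citn wauph uko ltbu
Final line 6: wauph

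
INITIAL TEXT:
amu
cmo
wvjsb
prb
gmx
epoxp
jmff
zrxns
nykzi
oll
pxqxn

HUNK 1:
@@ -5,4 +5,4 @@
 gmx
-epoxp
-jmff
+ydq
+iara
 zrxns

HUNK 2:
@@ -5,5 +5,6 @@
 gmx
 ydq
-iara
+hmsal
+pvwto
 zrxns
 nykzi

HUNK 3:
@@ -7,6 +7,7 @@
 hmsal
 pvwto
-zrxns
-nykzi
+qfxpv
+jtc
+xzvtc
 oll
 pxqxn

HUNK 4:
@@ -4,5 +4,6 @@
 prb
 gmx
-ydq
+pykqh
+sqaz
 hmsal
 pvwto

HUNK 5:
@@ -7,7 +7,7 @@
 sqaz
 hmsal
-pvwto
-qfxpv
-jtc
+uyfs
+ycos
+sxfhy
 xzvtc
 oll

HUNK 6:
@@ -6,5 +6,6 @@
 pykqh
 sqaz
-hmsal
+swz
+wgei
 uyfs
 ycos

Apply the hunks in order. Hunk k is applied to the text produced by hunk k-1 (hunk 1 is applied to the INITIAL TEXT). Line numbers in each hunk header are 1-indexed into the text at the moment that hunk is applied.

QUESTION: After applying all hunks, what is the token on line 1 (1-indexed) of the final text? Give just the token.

Answer: amu

Derivation:
Hunk 1: at line 5 remove [epoxp,jmff] add [ydq,iara] -> 11 lines: amu cmo wvjsb prb gmx ydq iara zrxns nykzi oll pxqxn
Hunk 2: at line 5 remove [iara] add [hmsal,pvwto] -> 12 lines: amu cmo wvjsb prb gmx ydq hmsal pvwto zrxns nykzi oll pxqxn
Hunk 3: at line 7 remove [zrxns,nykzi] add [qfxpv,jtc,xzvtc] -> 13 lines: amu cmo wvjsb prb gmx ydq hmsal pvwto qfxpv jtc xzvtc oll pxqxn
Hunk 4: at line 4 remove [ydq] add [pykqh,sqaz] -> 14 lines: amu cmo wvjsb prb gmx pykqh sqaz hmsal pvwto qfxpv jtc xzvtc oll pxqxn
Hunk 5: at line 7 remove [pvwto,qfxpv,jtc] add [uyfs,ycos,sxfhy] -> 14 lines: amu cmo wvjsb prb gmx pykqh sqaz hmsal uyfs ycos sxfhy xzvtc oll pxqxn
Hunk 6: at line 6 remove [hmsal] add [swz,wgei] -> 15 lines: amu cmo wvjsb prb gmx pykqh sqaz swz wgei uyfs ycos sxfhy xzvtc oll pxqxn
Final line 1: amu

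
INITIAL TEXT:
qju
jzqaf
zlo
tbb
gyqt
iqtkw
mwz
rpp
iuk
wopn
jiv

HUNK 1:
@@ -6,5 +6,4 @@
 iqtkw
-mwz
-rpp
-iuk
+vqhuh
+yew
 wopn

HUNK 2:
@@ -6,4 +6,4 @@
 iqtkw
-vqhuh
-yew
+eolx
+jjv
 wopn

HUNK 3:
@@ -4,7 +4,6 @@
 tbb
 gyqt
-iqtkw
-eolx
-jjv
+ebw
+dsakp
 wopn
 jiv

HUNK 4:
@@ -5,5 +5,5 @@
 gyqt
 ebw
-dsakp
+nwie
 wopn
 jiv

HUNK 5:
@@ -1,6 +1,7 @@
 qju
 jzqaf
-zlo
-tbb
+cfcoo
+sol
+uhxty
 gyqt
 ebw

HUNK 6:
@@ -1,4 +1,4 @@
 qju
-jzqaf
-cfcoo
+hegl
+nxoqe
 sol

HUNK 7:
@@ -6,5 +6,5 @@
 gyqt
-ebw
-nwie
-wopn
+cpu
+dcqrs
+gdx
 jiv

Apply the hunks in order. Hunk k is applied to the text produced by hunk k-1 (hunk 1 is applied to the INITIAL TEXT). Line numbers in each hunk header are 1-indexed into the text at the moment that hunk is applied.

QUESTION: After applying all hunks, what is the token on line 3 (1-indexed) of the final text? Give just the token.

Answer: nxoqe

Derivation:
Hunk 1: at line 6 remove [mwz,rpp,iuk] add [vqhuh,yew] -> 10 lines: qju jzqaf zlo tbb gyqt iqtkw vqhuh yew wopn jiv
Hunk 2: at line 6 remove [vqhuh,yew] add [eolx,jjv] -> 10 lines: qju jzqaf zlo tbb gyqt iqtkw eolx jjv wopn jiv
Hunk 3: at line 4 remove [iqtkw,eolx,jjv] add [ebw,dsakp] -> 9 lines: qju jzqaf zlo tbb gyqt ebw dsakp wopn jiv
Hunk 4: at line 5 remove [dsakp] add [nwie] -> 9 lines: qju jzqaf zlo tbb gyqt ebw nwie wopn jiv
Hunk 5: at line 1 remove [zlo,tbb] add [cfcoo,sol,uhxty] -> 10 lines: qju jzqaf cfcoo sol uhxty gyqt ebw nwie wopn jiv
Hunk 6: at line 1 remove [jzqaf,cfcoo] add [hegl,nxoqe] -> 10 lines: qju hegl nxoqe sol uhxty gyqt ebw nwie wopn jiv
Hunk 7: at line 6 remove [ebw,nwie,wopn] add [cpu,dcqrs,gdx] -> 10 lines: qju hegl nxoqe sol uhxty gyqt cpu dcqrs gdx jiv
Final line 3: nxoqe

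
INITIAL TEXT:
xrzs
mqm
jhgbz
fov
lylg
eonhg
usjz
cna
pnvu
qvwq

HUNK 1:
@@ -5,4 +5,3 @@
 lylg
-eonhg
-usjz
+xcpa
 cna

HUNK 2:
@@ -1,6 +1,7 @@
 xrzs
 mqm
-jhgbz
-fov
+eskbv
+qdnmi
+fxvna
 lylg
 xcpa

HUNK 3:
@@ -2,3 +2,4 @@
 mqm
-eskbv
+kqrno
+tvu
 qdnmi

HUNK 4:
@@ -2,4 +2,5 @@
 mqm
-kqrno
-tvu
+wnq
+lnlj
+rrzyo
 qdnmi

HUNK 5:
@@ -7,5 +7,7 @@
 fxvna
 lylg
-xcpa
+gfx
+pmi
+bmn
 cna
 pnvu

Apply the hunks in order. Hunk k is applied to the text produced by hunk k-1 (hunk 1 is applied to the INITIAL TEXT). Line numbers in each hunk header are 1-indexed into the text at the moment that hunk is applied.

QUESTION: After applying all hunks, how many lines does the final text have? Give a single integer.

Hunk 1: at line 5 remove [eonhg,usjz] add [xcpa] -> 9 lines: xrzs mqm jhgbz fov lylg xcpa cna pnvu qvwq
Hunk 2: at line 1 remove [jhgbz,fov] add [eskbv,qdnmi,fxvna] -> 10 lines: xrzs mqm eskbv qdnmi fxvna lylg xcpa cna pnvu qvwq
Hunk 3: at line 2 remove [eskbv] add [kqrno,tvu] -> 11 lines: xrzs mqm kqrno tvu qdnmi fxvna lylg xcpa cna pnvu qvwq
Hunk 4: at line 2 remove [kqrno,tvu] add [wnq,lnlj,rrzyo] -> 12 lines: xrzs mqm wnq lnlj rrzyo qdnmi fxvna lylg xcpa cna pnvu qvwq
Hunk 5: at line 7 remove [xcpa] add [gfx,pmi,bmn] -> 14 lines: xrzs mqm wnq lnlj rrzyo qdnmi fxvna lylg gfx pmi bmn cna pnvu qvwq
Final line count: 14

Answer: 14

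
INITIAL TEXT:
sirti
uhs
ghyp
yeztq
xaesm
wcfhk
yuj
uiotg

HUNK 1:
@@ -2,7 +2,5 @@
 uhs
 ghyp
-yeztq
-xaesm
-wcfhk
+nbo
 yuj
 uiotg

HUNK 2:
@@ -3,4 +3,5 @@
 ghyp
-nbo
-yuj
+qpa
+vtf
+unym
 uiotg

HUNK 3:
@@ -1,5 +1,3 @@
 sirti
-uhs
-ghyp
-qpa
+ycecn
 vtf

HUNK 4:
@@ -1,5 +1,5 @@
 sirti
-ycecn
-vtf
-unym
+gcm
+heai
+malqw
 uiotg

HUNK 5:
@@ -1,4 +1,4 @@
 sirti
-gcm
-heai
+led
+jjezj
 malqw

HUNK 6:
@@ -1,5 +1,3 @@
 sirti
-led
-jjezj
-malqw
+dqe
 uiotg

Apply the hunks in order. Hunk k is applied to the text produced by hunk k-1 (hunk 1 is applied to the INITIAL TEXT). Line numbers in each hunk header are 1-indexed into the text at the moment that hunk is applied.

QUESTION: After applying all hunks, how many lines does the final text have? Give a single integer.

Hunk 1: at line 2 remove [yeztq,xaesm,wcfhk] add [nbo] -> 6 lines: sirti uhs ghyp nbo yuj uiotg
Hunk 2: at line 3 remove [nbo,yuj] add [qpa,vtf,unym] -> 7 lines: sirti uhs ghyp qpa vtf unym uiotg
Hunk 3: at line 1 remove [uhs,ghyp,qpa] add [ycecn] -> 5 lines: sirti ycecn vtf unym uiotg
Hunk 4: at line 1 remove [ycecn,vtf,unym] add [gcm,heai,malqw] -> 5 lines: sirti gcm heai malqw uiotg
Hunk 5: at line 1 remove [gcm,heai] add [led,jjezj] -> 5 lines: sirti led jjezj malqw uiotg
Hunk 6: at line 1 remove [led,jjezj,malqw] add [dqe] -> 3 lines: sirti dqe uiotg
Final line count: 3

Answer: 3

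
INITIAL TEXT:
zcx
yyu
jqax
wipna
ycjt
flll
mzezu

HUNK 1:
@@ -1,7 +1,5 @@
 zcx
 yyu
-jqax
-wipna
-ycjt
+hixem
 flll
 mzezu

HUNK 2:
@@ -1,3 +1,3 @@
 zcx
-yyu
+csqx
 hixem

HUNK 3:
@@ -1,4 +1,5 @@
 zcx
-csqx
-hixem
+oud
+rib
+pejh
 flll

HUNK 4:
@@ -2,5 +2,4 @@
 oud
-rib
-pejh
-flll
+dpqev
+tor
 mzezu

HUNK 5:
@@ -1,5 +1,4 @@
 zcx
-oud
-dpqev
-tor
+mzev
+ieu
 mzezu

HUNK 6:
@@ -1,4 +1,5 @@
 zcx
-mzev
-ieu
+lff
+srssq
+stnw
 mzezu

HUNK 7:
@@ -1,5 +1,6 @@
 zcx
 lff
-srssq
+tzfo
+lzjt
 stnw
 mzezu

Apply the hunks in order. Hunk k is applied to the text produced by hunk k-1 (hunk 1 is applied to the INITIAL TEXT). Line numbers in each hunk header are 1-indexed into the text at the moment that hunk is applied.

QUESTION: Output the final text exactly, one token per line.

Answer: zcx
lff
tzfo
lzjt
stnw
mzezu

Derivation:
Hunk 1: at line 1 remove [jqax,wipna,ycjt] add [hixem] -> 5 lines: zcx yyu hixem flll mzezu
Hunk 2: at line 1 remove [yyu] add [csqx] -> 5 lines: zcx csqx hixem flll mzezu
Hunk 3: at line 1 remove [csqx,hixem] add [oud,rib,pejh] -> 6 lines: zcx oud rib pejh flll mzezu
Hunk 4: at line 2 remove [rib,pejh,flll] add [dpqev,tor] -> 5 lines: zcx oud dpqev tor mzezu
Hunk 5: at line 1 remove [oud,dpqev,tor] add [mzev,ieu] -> 4 lines: zcx mzev ieu mzezu
Hunk 6: at line 1 remove [mzev,ieu] add [lff,srssq,stnw] -> 5 lines: zcx lff srssq stnw mzezu
Hunk 7: at line 1 remove [srssq] add [tzfo,lzjt] -> 6 lines: zcx lff tzfo lzjt stnw mzezu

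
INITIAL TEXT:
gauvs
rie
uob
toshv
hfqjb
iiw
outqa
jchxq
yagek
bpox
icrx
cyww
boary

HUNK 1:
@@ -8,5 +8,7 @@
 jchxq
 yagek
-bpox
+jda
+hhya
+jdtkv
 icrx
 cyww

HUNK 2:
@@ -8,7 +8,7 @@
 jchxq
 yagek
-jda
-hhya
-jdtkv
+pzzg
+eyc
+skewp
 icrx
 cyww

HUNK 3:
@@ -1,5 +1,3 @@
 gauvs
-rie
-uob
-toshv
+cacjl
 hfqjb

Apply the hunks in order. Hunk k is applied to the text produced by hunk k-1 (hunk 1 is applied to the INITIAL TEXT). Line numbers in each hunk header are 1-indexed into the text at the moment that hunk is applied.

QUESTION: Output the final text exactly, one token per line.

Answer: gauvs
cacjl
hfqjb
iiw
outqa
jchxq
yagek
pzzg
eyc
skewp
icrx
cyww
boary

Derivation:
Hunk 1: at line 8 remove [bpox] add [jda,hhya,jdtkv] -> 15 lines: gauvs rie uob toshv hfqjb iiw outqa jchxq yagek jda hhya jdtkv icrx cyww boary
Hunk 2: at line 8 remove [jda,hhya,jdtkv] add [pzzg,eyc,skewp] -> 15 lines: gauvs rie uob toshv hfqjb iiw outqa jchxq yagek pzzg eyc skewp icrx cyww boary
Hunk 3: at line 1 remove [rie,uob,toshv] add [cacjl] -> 13 lines: gauvs cacjl hfqjb iiw outqa jchxq yagek pzzg eyc skewp icrx cyww boary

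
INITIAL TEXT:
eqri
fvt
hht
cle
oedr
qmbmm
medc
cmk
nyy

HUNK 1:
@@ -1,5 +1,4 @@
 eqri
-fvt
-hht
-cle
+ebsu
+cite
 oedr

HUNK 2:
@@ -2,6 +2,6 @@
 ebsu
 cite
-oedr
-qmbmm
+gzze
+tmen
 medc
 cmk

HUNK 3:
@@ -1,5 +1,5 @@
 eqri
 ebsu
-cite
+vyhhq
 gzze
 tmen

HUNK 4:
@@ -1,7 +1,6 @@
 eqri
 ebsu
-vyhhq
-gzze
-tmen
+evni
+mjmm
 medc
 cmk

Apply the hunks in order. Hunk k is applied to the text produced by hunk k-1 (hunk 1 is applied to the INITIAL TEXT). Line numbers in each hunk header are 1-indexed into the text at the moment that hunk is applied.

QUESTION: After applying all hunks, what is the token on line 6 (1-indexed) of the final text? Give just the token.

Hunk 1: at line 1 remove [fvt,hht,cle] add [ebsu,cite] -> 8 lines: eqri ebsu cite oedr qmbmm medc cmk nyy
Hunk 2: at line 2 remove [oedr,qmbmm] add [gzze,tmen] -> 8 lines: eqri ebsu cite gzze tmen medc cmk nyy
Hunk 3: at line 1 remove [cite] add [vyhhq] -> 8 lines: eqri ebsu vyhhq gzze tmen medc cmk nyy
Hunk 4: at line 1 remove [vyhhq,gzze,tmen] add [evni,mjmm] -> 7 lines: eqri ebsu evni mjmm medc cmk nyy
Final line 6: cmk

Answer: cmk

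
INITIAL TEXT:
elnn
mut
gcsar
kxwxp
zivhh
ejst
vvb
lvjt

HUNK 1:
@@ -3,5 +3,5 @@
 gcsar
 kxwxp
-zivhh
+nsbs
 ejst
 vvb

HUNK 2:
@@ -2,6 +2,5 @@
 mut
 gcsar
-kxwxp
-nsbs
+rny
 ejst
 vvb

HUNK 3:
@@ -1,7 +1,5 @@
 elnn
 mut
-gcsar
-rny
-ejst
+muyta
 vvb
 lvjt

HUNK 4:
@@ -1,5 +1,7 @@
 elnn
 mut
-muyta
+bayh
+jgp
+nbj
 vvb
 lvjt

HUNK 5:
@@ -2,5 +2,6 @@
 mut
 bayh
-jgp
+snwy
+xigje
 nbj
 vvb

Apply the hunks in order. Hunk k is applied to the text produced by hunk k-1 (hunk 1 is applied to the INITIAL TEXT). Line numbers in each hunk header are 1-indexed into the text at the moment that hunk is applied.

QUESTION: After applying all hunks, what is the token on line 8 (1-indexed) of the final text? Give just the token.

Answer: lvjt

Derivation:
Hunk 1: at line 3 remove [zivhh] add [nsbs] -> 8 lines: elnn mut gcsar kxwxp nsbs ejst vvb lvjt
Hunk 2: at line 2 remove [kxwxp,nsbs] add [rny] -> 7 lines: elnn mut gcsar rny ejst vvb lvjt
Hunk 3: at line 1 remove [gcsar,rny,ejst] add [muyta] -> 5 lines: elnn mut muyta vvb lvjt
Hunk 4: at line 1 remove [muyta] add [bayh,jgp,nbj] -> 7 lines: elnn mut bayh jgp nbj vvb lvjt
Hunk 5: at line 2 remove [jgp] add [snwy,xigje] -> 8 lines: elnn mut bayh snwy xigje nbj vvb lvjt
Final line 8: lvjt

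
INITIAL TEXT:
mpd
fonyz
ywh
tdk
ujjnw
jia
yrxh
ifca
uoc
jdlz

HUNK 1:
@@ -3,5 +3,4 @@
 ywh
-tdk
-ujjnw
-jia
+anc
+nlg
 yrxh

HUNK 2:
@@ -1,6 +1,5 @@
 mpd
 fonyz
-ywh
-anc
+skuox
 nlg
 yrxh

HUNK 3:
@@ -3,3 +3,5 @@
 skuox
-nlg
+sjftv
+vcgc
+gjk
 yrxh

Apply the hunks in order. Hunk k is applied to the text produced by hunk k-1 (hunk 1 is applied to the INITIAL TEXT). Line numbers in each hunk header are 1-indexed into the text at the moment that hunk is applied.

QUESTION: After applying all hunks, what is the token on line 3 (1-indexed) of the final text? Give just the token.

Hunk 1: at line 3 remove [tdk,ujjnw,jia] add [anc,nlg] -> 9 lines: mpd fonyz ywh anc nlg yrxh ifca uoc jdlz
Hunk 2: at line 1 remove [ywh,anc] add [skuox] -> 8 lines: mpd fonyz skuox nlg yrxh ifca uoc jdlz
Hunk 3: at line 3 remove [nlg] add [sjftv,vcgc,gjk] -> 10 lines: mpd fonyz skuox sjftv vcgc gjk yrxh ifca uoc jdlz
Final line 3: skuox

Answer: skuox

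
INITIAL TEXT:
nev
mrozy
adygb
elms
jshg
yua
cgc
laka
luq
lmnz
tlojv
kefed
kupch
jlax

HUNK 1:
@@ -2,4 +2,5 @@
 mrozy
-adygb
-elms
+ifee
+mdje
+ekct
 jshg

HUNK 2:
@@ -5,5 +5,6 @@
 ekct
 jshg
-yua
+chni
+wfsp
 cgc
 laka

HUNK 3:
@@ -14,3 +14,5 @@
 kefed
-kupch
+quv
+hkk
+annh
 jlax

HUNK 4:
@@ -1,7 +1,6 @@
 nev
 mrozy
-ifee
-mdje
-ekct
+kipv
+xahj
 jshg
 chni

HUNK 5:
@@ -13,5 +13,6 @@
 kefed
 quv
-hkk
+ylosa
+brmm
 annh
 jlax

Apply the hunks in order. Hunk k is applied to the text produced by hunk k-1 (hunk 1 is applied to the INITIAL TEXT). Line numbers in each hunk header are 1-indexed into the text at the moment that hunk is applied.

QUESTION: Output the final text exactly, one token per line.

Hunk 1: at line 2 remove [adygb,elms] add [ifee,mdje,ekct] -> 15 lines: nev mrozy ifee mdje ekct jshg yua cgc laka luq lmnz tlojv kefed kupch jlax
Hunk 2: at line 5 remove [yua] add [chni,wfsp] -> 16 lines: nev mrozy ifee mdje ekct jshg chni wfsp cgc laka luq lmnz tlojv kefed kupch jlax
Hunk 3: at line 14 remove [kupch] add [quv,hkk,annh] -> 18 lines: nev mrozy ifee mdje ekct jshg chni wfsp cgc laka luq lmnz tlojv kefed quv hkk annh jlax
Hunk 4: at line 1 remove [ifee,mdje,ekct] add [kipv,xahj] -> 17 lines: nev mrozy kipv xahj jshg chni wfsp cgc laka luq lmnz tlojv kefed quv hkk annh jlax
Hunk 5: at line 13 remove [hkk] add [ylosa,brmm] -> 18 lines: nev mrozy kipv xahj jshg chni wfsp cgc laka luq lmnz tlojv kefed quv ylosa brmm annh jlax

Answer: nev
mrozy
kipv
xahj
jshg
chni
wfsp
cgc
laka
luq
lmnz
tlojv
kefed
quv
ylosa
brmm
annh
jlax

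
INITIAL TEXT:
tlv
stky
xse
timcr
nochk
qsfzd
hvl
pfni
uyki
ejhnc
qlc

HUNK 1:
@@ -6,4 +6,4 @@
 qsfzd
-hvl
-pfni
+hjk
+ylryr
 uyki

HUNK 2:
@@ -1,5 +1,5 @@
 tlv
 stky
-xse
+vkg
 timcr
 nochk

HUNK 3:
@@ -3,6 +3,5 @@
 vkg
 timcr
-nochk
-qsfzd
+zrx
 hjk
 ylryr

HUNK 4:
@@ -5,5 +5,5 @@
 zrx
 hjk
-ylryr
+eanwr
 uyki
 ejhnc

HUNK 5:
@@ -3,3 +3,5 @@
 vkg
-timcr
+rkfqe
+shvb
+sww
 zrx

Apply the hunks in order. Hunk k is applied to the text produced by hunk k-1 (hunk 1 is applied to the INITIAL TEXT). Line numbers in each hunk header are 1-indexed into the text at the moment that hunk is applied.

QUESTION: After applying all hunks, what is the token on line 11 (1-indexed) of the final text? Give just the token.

Answer: ejhnc

Derivation:
Hunk 1: at line 6 remove [hvl,pfni] add [hjk,ylryr] -> 11 lines: tlv stky xse timcr nochk qsfzd hjk ylryr uyki ejhnc qlc
Hunk 2: at line 1 remove [xse] add [vkg] -> 11 lines: tlv stky vkg timcr nochk qsfzd hjk ylryr uyki ejhnc qlc
Hunk 3: at line 3 remove [nochk,qsfzd] add [zrx] -> 10 lines: tlv stky vkg timcr zrx hjk ylryr uyki ejhnc qlc
Hunk 4: at line 5 remove [ylryr] add [eanwr] -> 10 lines: tlv stky vkg timcr zrx hjk eanwr uyki ejhnc qlc
Hunk 5: at line 3 remove [timcr] add [rkfqe,shvb,sww] -> 12 lines: tlv stky vkg rkfqe shvb sww zrx hjk eanwr uyki ejhnc qlc
Final line 11: ejhnc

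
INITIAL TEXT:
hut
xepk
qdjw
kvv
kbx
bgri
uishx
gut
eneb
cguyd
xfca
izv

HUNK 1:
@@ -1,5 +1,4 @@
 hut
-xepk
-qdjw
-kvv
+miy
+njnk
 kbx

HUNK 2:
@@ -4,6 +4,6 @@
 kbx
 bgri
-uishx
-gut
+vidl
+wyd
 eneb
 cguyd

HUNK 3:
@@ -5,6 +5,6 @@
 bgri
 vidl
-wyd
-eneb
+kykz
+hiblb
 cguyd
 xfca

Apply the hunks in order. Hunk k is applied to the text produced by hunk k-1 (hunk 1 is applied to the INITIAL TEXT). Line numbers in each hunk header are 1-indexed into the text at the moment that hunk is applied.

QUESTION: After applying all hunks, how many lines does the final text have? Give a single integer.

Answer: 11

Derivation:
Hunk 1: at line 1 remove [xepk,qdjw,kvv] add [miy,njnk] -> 11 lines: hut miy njnk kbx bgri uishx gut eneb cguyd xfca izv
Hunk 2: at line 4 remove [uishx,gut] add [vidl,wyd] -> 11 lines: hut miy njnk kbx bgri vidl wyd eneb cguyd xfca izv
Hunk 3: at line 5 remove [wyd,eneb] add [kykz,hiblb] -> 11 lines: hut miy njnk kbx bgri vidl kykz hiblb cguyd xfca izv
Final line count: 11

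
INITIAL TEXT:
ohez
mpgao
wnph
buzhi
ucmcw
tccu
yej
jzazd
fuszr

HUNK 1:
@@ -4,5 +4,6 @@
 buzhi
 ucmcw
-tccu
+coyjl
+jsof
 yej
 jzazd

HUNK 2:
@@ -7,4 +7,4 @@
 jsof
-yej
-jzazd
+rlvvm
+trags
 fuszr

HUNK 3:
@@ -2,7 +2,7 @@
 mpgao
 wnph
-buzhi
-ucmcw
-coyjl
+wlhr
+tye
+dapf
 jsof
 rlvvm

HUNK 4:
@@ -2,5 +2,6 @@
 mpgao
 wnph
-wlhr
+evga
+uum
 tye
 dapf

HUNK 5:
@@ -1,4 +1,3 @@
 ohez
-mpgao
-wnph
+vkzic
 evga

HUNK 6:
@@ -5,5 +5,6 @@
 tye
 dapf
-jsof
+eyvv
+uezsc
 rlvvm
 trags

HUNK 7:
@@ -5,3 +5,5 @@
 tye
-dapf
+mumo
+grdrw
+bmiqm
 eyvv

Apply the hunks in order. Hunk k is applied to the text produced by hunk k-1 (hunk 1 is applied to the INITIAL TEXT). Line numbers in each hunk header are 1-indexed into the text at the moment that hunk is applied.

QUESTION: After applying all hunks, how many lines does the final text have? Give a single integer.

Answer: 13

Derivation:
Hunk 1: at line 4 remove [tccu] add [coyjl,jsof] -> 10 lines: ohez mpgao wnph buzhi ucmcw coyjl jsof yej jzazd fuszr
Hunk 2: at line 7 remove [yej,jzazd] add [rlvvm,trags] -> 10 lines: ohez mpgao wnph buzhi ucmcw coyjl jsof rlvvm trags fuszr
Hunk 3: at line 2 remove [buzhi,ucmcw,coyjl] add [wlhr,tye,dapf] -> 10 lines: ohez mpgao wnph wlhr tye dapf jsof rlvvm trags fuszr
Hunk 4: at line 2 remove [wlhr] add [evga,uum] -> 11 lines: ohez mpgao wnph evga uum tye dapf jsof rlvvm trags fuszr
Hunk 5: at line 1 remove [mpgao,wnph] add [vkzic] -> 10 lines: ohez vkzic evga uum tye dapf jsof rlvvm trags fuszr
Hunk 6: at line 5 remove [jsof] add [eyvv,uezsc] -> 11 lines: ohez vkzic evga uum tye dapf eyvv uezsc rlvvm trags fuszr
Hunk 7: at line 5 remove [dapf] add [mumo,grdrw,bmiqm] -> 13 lines: ohez vkzic evga uum tye mumo grdrw bmiqm eyvv uezsc rlvvm trags fuszr
Final line count: 13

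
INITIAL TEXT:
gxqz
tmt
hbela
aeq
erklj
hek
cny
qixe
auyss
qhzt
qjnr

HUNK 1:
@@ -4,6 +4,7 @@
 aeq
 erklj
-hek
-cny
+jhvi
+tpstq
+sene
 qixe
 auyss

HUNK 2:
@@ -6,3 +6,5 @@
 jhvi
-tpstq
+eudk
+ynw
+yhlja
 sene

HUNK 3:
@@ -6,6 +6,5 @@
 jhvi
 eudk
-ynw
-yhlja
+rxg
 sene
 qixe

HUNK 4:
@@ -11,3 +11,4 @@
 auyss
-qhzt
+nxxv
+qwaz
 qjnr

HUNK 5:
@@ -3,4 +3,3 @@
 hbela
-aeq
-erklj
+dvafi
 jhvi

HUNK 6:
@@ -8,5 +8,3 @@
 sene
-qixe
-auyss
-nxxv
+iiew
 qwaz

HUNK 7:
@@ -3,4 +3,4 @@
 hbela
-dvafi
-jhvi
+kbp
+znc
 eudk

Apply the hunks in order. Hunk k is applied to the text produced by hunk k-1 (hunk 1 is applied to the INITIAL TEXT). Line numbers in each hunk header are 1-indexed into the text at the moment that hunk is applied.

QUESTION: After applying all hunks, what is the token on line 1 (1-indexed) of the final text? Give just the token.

Answer: gxqz

Derivation:
Hunk 1: at line 4 remove [hek,cny] add [jhvi,tpstq,sene] -> 12 lines: gxqz tmt hbela aeq erklj jhvi tpstq sene qixe auyss qhzt qjnr
Hunk 2: at line 6 remove [tpstq] add [eudk,ynw,yhlja] -> 14 lines: gxqz tmt hbela aeq erklj jhvi eudk ynw yhlja sene qixe auyss qhzt qjnr
Hunk 3: at line 6 remove [ynw,yhlja] add [rxg] -> 13 lines: gxqz tmt hbela aeq erklj jhvi eudk rxg sene qixe auyss qhzt qjnr
Hunk 4: at line 11 remove [qhzt] add [nxxv,qwaz] -> 14 lines: gxqz tmt hbela aeq erklj jhvi eudk rxg sene qixe auyss nxxv qwaz qjnr
Hunk 5: at line 3 remove [aeq,erklj] add [dvafi] -> 13 lines: gxqz tmt hbela dvafi jhvi eudk rxg sene qixe auyss nxxv qwaz qjnr
Hunk 6: at line 8 remove [qixe,auyss,nxxv] add [iiew] -> 11 lines: gxqz tmt hbela dvafi jhvi eudk rxg sene iiew qwaz qjnr
Hunk 7: at line 3 remove [dvafi,jhvi] add [kbp,znc] -> 11 lines: gxqz tmt hbela kbp znc eudk rxg sene iiew qwaz qjnr
Final line 1: gxqz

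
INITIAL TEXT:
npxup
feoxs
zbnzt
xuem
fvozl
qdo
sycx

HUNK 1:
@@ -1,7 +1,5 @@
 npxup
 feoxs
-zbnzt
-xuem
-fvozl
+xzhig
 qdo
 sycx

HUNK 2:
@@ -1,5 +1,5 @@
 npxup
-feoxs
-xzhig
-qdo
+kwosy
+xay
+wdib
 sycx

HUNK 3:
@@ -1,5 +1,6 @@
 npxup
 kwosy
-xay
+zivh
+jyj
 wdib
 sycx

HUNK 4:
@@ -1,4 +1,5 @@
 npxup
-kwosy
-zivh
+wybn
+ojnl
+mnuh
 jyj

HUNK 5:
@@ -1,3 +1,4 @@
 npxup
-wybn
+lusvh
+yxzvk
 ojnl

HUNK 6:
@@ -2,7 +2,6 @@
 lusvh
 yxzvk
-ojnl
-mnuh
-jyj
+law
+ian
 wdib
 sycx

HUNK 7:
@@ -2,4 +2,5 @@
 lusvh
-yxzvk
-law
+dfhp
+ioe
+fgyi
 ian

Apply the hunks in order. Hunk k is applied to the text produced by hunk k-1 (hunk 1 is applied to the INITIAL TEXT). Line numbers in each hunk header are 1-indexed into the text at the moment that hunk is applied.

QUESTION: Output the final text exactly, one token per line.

Hunk 1: at line 1 remove [zbnzt,xuem,fvozl] add [xzhig] -> 5 lines: npxup feoxs xzhig qdo sycx
Hunk 2: at line 1 remove [feoxs,xzhig,qdo] add [kwosy,xay,wdib] -> 5 lines: npxup kwosy xay wdib sycx
Hunk 3: at line 1 remove [xay] add [zivh,jyj] -> 6 lines: npxup kwosy zivh jyj wdib sycx
Hunk 4: at line 1 remove [kwosy,zivh] add [wybn,ojnl,mnuh] -> 7 lines: npxup wybn ojnl mnuh jyj wdib sycx
Hunk 5: at line 1 remove [wybn] add [lusvh,yxzvk] -> 8 lines: npxup lusvh yxzvk ojnl mnuh jyj wdib sycx
Hunk 6: at line 2 remove [ojnl,mnuh,jyj] add [law,ian] -> 7 lines: npxup lusvh yxzvk law ian wdib sycx
Hunk 7: at line 2 remove [yxzvk,law] add [dfhp,ioe,fgyi] -> 8 lines: npxup lusvh dfhp ioe fgyi ian wdib sycx

Answer: npxup
lusvh
dfhp
ioe
fgyi
ian
wdib
sycx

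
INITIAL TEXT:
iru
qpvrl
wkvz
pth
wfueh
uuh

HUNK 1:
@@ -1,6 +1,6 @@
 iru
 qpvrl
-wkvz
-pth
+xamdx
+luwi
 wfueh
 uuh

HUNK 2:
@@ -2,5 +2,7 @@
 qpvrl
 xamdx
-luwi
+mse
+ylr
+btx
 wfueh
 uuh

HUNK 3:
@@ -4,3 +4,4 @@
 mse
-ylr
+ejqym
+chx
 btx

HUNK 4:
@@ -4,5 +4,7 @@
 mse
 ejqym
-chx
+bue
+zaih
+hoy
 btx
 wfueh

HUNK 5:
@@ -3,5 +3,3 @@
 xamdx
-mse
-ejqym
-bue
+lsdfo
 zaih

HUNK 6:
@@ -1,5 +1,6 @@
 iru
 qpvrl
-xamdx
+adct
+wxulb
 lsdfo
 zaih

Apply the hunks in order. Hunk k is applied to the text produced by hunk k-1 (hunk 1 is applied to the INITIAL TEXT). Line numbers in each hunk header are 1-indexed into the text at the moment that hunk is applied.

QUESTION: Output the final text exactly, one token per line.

Answer: iru
qpvrl
adct
wxulb
lsdfo
zaih
hoy
btx
wfueh
uuh

Derivation:
Hunk 1: at line 1 remove [wkvz,pth] add [xamdx,luwi] -> 6 lines: iru qpvrl xamdx luwi wfueh uuh
Hunk 2: at line 2 remove [luwi] add [mse,ylr,btx] -> 8 lines: iru qpvrl xamdx mse ylr btx wfueh uuh
Hunk 3: at line 4 remove [ylr] add [ejqym,chx] -> 9 lines: iru qpvrl xamdx mse ejqym chx btx wfueh uuh
Hunk 4: at line 4 remove [chx] add [bue,zaih,hoy] -> 11 lines: iru qpvrl xamdx mse ejqym bue zaih hoy btx wfueh uuh
Hunk 5: at line 3 remove [mse,ejqym,bue] add [lsdfo] -> 9 lines: iru qpvrl xamdx lsdfo zaih hoy btx wfueh uuh
Hunk 6: at line 1 remove [xamdx] add [adct,wxulb] -> 10 lines: iru qpvrl adct wxulb lsdfo zaih hoy btx wfueh uuh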